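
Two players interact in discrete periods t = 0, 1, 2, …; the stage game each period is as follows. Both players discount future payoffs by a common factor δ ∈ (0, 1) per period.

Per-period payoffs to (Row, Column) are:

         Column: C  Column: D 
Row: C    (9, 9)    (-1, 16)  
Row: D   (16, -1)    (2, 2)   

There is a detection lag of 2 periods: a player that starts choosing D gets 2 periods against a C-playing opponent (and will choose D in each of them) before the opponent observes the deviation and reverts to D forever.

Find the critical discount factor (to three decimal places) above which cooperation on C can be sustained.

0.707

Deviating for the 2 undetected periods gains 16−9 = 7 per period over cooperation, then loses 9−2 = 7 per period forever once punishment starts.
Gain: 7(1 + δ + … + δ^1); loss: 7·δ^2/(1−δ).
No profitable deviation ⇔ 7(1−δ^2) ≤ 7·δ^2, i.e. δ^2 ≥ 7/(7+7) = 1/2.
Hence δ ≥ (1/2)^(1/2) ≈ 0.707.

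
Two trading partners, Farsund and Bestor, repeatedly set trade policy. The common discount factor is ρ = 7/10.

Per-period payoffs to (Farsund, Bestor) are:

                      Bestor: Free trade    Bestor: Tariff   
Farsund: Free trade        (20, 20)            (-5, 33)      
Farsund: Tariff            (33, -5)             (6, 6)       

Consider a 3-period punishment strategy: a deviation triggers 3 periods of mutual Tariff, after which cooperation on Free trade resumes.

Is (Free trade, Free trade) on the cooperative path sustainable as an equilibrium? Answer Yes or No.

Yes

A one-shot deviation gives 33 now, then 6 for 3 periods, then back to 20.
Gain from deviating: (33−20) today; loss: (20−6) in each of the next 3 periods.
No-deviation condition: (20−6)(ρ+…+ρ^3) ≥ 33−20, i.e. ρ+…+ρ^3 ≥ 13/14.
At ρ = 7/10: ρ+…+ρ^3 = 1.5330 ≥ 0.9286.
So cooperation is sustainable.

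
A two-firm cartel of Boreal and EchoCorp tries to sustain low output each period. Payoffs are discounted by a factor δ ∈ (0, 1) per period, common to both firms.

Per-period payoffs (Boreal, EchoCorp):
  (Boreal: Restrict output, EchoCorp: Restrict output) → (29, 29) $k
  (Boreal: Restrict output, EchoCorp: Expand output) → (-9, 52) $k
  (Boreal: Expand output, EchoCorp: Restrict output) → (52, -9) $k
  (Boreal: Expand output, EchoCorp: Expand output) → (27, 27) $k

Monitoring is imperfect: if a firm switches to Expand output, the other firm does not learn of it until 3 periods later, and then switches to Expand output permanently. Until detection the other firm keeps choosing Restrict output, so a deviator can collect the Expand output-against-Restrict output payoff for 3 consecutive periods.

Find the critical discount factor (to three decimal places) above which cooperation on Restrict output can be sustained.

0.973

A deviator earns 52 for 3 periods, then 27 forever; cooperating earns 29 forever. Multiplying the IC by (1−δ):
29 ≥ 52(1−δ^3) + 27δ^3, so 25·δ^3 ≥ 23 and δ^3 ≥ 23/25.
δ ≥ (23/25)^(1/3) ≈ 0.973.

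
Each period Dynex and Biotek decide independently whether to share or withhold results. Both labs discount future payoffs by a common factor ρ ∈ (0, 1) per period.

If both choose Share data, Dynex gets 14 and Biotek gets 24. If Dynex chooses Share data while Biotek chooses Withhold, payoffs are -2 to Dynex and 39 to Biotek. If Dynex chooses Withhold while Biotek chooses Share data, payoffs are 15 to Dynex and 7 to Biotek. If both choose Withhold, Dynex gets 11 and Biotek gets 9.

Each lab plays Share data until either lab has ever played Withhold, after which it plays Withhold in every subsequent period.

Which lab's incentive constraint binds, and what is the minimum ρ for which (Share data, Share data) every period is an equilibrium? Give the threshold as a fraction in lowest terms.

Biotek; ρ ≥ 1/2

Dynex: cooperation gives 14 each period; deviation gives 15 once then 11 forever.
  14/(1−ρ) ≥ 15 + 11ρ/(1−ρ) ⇒ ρ ≥ 1/4.
Biotek: cooperation gives 24 each period; deviation gives 39 once then 9 forever.
  ρ ≥ 15/30 = 1/2.
Both must hold, so the binding constraint is Biotek's: ρ ≥ 1/2.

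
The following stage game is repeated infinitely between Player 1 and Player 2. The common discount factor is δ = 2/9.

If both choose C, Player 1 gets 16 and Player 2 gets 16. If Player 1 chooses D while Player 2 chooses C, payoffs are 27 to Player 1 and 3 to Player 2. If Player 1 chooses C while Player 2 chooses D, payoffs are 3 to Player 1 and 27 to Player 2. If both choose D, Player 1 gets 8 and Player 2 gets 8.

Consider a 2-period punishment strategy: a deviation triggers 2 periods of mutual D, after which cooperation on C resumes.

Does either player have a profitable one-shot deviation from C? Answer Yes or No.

A one-shot deviation gives 27 now, then 8 for 2 periods, then back to 16.
Gain from deviating: (27−16) today; loss: (16−8) in each of the next 2 periods.
No-deviation condition: (16−8)(δ+…+δ^2) ≥ 27−16, i.e. δ+…+δ^2 ≥ 11/8.
At δ = 2/9: δ+…+δ^2 = 0.2716 < 1.3750.
So cooperation is not sustainable.

Yes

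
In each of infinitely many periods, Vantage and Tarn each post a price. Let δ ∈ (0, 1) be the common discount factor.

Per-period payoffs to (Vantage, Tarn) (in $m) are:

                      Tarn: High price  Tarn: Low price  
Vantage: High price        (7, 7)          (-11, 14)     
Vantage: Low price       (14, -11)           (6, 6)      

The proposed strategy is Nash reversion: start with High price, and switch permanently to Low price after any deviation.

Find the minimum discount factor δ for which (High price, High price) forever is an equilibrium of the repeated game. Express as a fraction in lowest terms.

7/8

One-period gain from deviating is 14 − 7 = 7. The loss is 7 − 6 = 1 in every subsequent period, with present value 1·δ/(1−δ).
Deviation is unprofitable when 1·δ/(1−δ) ≥ 7, i.e. δ/(1−δ) ≥ 7.
Equivalently δ ≥ 7/(7+1) = 7/8.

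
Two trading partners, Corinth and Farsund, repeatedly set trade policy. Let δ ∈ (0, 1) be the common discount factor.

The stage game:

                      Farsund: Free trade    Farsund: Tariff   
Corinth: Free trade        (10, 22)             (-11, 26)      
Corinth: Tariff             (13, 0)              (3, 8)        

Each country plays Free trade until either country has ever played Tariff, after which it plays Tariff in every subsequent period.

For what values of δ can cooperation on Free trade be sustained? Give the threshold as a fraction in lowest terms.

3/10

For Corinth: deviation gain 13−10 = 3, per-period punishment loss 10−3 = 7. IC gives δ ≥ 3/10.
For Farsund: gain 4, loss 14 per period, so δ ≥ 4/18 = 2/9.
The tighter constraint is Corinth's, so cooperation needs δ ≥ 3/10.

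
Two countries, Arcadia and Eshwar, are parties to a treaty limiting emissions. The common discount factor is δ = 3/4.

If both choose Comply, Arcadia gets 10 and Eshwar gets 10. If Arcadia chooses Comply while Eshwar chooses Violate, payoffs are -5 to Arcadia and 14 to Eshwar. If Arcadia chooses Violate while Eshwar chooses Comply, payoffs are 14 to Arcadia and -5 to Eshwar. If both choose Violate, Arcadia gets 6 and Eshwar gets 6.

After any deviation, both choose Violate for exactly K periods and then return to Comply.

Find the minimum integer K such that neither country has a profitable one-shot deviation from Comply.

IC: δ(1−δ^K)/(1−δ) ≥ (14−10)/(10−6) = 1.
With δ = 3/4: need 1 − δ^K ≥ 1·(1−3/4)/(3/4), i.e. δ^K ≤ 0.6667.
Since (3/4)^1 = 0.7500 and (3/4)^2 = 0.5625, the smallest such K is 2.

2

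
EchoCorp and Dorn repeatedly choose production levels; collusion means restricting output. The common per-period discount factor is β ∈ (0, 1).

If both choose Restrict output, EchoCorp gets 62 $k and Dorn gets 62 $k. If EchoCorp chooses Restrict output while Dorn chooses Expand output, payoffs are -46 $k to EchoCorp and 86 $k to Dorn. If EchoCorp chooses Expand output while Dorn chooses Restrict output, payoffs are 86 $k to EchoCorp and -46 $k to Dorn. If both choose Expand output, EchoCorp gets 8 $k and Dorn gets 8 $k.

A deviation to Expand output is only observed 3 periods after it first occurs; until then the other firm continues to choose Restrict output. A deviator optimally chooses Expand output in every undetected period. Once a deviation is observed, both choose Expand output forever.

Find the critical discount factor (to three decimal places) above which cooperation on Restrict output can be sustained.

The best deviation is to choose Expand output for all 3 undetected periods, earning 86 each, then 8 forever once detected.
Deviation value: 86(1−β^3)/(1−β) + 8β^3/(1−β); cooperation value: 62/(1−β).
IC: 62 ≥ 86(1−β^3) + 8β^3 = 86 − 78β^3.
So β^3 ≥ 24/78 = 4/13, giving β ≥ (4/13)^(1/3) ≈ 0.675.

0.675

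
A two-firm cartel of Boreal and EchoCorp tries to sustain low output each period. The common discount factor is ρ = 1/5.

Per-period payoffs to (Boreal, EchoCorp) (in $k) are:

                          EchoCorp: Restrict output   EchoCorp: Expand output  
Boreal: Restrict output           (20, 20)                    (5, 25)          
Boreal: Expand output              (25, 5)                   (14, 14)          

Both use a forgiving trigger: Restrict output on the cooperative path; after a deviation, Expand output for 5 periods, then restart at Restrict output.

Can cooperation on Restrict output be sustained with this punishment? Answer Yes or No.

No

IC: ρ+…+ρ^5 ≥ (25−20)/(20−14) = 5/6.
At ρ = 1/5: partial sum = 0.2499 < 0.8333. Cooperation not sustainable.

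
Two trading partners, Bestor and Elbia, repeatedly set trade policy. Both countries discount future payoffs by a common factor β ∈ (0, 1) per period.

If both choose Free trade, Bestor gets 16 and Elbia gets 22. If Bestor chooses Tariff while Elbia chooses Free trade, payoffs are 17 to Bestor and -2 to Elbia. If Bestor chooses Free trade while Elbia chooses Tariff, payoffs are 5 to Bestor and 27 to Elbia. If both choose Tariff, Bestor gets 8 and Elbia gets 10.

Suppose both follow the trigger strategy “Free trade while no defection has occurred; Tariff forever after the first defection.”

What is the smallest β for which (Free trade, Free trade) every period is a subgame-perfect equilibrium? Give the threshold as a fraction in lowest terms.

Bestor: cooperation gives 16 each period; deviation gives 17 once then 8 forever.
  16/(1−β) ≥ 17 + 8β/(1−β) ⇒ β ≥ 1/9.
Elbia: cooperation gives 22 each period; deviation gives 27 once then 10 forever.
  β ≥ 5/17.
Both must hold, so the binding constraint is Elbia's: β ≥ 5/17.

5/17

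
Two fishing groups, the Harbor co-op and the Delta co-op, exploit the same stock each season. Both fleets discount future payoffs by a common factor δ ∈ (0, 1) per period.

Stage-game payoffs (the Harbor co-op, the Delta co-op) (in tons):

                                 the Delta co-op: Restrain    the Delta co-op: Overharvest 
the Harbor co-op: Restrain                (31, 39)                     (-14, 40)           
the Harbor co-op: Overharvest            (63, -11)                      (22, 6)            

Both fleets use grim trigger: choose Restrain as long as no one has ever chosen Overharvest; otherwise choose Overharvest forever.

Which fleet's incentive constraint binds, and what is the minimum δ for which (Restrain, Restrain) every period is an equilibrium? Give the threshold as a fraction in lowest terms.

the Harbor co-op; δ ≥ 32/41

the Harbor co-op: cooperation gives 31 each period; deviation gives 63 once then 22 forever.
  31/(1−δ) ≥ 63 + 22δ/(1−δ) ⇒ δ ≥ 32/41.
the Delta co-op: cooperation gives 39 each period; deviation gives 40 once then 6 forever.
  δ ≥ 1/34.
Both must hold, so the binding constraint is the Harbor co-op's: δ ≥ 32/41.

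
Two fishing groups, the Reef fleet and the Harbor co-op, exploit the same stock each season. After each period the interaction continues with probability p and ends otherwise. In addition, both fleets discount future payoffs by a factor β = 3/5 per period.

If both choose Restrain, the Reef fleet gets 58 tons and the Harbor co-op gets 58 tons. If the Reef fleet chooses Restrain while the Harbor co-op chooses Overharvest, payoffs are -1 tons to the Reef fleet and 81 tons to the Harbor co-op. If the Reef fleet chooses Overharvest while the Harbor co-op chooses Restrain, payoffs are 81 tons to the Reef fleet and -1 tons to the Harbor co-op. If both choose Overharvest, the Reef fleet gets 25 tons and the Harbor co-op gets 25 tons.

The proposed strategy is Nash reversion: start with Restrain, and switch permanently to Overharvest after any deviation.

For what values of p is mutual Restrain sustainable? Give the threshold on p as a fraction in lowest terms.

With continuation probability p and discount β, the effective per-period discount factor is βp.
Grim-trigger IC: βp ≥ (81−58)/(81−25) = 23/56.
So p ≥ (23/56)/(3/5) = 115/168.

115/168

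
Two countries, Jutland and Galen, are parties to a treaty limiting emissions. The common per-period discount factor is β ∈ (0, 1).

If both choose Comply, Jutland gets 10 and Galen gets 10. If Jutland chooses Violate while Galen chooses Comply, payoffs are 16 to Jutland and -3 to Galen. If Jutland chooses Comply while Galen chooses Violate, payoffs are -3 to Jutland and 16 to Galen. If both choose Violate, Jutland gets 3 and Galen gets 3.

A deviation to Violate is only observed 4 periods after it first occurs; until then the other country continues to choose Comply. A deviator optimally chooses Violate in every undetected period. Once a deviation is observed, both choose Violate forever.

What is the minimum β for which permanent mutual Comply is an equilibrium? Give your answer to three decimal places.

The best deviation is to choose Violate for all 4 undetected periods, earning 16 each, then 3 forever once detected.
Deviation value: 16(1−β^4)/(1−β) + 3β^4/(1−β); cooperation value: 10/(1−β).
IC: 10 ≥ 16(1−β^4) + 3β^4 = 16 − 13β^4.
So β^4 ≥ 6/13, giving β ≥ (6/13)^(1/4) ≈ 0.824.

0.824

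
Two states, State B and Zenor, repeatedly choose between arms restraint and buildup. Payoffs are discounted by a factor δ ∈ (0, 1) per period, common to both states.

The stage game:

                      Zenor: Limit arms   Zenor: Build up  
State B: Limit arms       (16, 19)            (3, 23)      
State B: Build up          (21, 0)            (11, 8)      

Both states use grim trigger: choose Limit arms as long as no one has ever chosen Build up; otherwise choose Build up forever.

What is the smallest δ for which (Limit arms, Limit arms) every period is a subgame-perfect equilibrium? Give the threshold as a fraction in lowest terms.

1/2

For State B: deviation gain 21−16 = 5, per-period punishment loss 16−11 = 5. IC gives δ ≥ 5/10 = 1/2.
For Zenor: gain 4, loss 11 per period, so δ ≥ 4/15.
The tighter constraint is State B's, so cooperation needs δ ≥ 1/2.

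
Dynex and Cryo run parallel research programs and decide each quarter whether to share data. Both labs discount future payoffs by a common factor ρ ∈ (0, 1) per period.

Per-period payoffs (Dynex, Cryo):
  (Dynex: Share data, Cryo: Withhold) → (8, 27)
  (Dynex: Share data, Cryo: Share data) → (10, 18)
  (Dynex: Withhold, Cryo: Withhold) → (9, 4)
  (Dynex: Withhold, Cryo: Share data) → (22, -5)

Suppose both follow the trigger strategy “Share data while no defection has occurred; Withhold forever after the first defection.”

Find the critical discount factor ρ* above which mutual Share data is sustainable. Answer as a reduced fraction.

12/13

For Dynex: deviation gain 22−10 = 12, per-period punishment loss 10−9 = 1. IC gives ρ ≥ 12/13.
For Cryo: gain 9, loss 14 per period, so ρ ≥ 9/23.
The tighter constraint is Dynex's, so cooperation needs ρ ≥ 12/13.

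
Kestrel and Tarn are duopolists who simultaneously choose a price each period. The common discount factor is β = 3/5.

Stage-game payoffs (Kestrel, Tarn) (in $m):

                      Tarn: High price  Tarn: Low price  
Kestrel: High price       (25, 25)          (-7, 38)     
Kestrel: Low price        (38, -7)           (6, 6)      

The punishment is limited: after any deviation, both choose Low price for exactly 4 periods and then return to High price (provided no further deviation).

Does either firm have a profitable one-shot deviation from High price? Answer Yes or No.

IC: β+…+β^4 ≥ (38−25)/(25−6) = 13/19.
At β = 3/5: partial sum = 1.3056 ≥ 0.6842. Cooperation sustainable.

No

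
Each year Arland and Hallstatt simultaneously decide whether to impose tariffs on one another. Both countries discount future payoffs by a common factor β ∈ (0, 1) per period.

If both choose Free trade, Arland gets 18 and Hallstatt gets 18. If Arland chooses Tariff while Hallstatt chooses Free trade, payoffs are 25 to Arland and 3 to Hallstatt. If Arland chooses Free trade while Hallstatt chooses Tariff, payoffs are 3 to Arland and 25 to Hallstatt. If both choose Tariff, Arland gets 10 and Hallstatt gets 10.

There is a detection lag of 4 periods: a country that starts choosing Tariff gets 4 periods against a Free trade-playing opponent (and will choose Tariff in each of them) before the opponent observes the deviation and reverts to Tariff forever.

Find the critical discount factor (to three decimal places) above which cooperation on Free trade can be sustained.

0.827

The best deviation is to choose Tariff for all 4 undetected periods, earning 25 each, then 10 forever once detected.
Deviation value: 25(1−β^4)/(1−β) + 10β^4/(1−β); cooperation value: 18/(1−β).
IC: 18 ≥ 25(1−β^4) + 10β^4 = 25 − 15β^4.
So β^4 ≥ 7/15, giving β ≥ (7/15)^(1/4) ≈ 0.827.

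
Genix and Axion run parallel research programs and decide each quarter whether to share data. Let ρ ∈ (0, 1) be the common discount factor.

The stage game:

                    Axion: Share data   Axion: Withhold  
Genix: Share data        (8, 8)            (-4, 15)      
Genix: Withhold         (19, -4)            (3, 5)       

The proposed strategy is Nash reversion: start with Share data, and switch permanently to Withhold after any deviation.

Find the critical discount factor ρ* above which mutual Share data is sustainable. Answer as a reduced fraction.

7/10

Genix: cooperation gives 8 each period; deviation gives 19 once then 3 forever.
  8/(1−ρ) ≥ 19 + 3ρ/(1−ρ) ⇒ ρ ≥ 11/16.
Axion: cooperation gives 8 each period; deviation gives 15 once then 5 forever.
  ρ ≥ 7/10.
Both must hold, so the binding constraint is Axion's: ρ ≥ 7/10.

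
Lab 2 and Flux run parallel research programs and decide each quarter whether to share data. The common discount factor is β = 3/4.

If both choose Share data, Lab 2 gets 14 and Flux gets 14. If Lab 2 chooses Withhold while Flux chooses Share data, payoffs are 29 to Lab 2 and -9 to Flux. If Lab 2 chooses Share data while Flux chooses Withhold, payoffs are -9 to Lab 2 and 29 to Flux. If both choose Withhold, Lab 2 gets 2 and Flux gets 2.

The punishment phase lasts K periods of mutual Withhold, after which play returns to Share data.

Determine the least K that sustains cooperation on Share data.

IC: β(1−β^K)/(1−β) ≥ (29−14)/(14−2) = 5/4.
With β = 3/4: need 1 − β^K ≥ 5/4·(1−3/4)/(3/4), i.e. β^K ≤ 0.5833.
Since (3/4)^1 = 0.7500 and (3/4)^2 = 0.5625, the smallest such K is 2.

2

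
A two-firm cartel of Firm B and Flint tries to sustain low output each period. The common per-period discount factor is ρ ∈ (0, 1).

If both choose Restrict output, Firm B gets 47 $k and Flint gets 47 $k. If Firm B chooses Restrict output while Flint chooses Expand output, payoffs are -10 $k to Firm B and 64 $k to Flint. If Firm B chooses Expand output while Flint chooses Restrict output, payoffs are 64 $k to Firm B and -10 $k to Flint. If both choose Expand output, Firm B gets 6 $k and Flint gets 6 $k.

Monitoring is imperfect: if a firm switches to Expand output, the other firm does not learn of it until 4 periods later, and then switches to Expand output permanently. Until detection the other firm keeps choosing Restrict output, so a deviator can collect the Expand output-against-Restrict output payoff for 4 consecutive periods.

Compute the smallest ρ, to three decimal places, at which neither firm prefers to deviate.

0.736

A deviator earns 64 for 4 periods, then 6 forever; cooperating earns 47 forever. Multiplying the IC by (1−ρ):
47 ≥ 64(1−ρ^4) + 6ρ^4, so 58·ρ^4 ≥ 17 and ρ^4 ≥ 17/58.
ρ ≥ (17/58)^(1/4) ≈ 0.736.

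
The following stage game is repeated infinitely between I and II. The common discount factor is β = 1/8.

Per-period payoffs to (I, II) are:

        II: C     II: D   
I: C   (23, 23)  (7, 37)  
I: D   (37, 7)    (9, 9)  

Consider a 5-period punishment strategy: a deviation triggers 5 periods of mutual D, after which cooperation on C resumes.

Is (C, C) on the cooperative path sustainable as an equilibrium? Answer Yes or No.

A one-shot deviation gives 37 now, then 9 for 5 periods, then back to 23.
Gain from deviating: (37−23) today; loss: (23−9) in each of the next 5 periods.
No-deviation condition: (23−9)(β+…+β^5) ≥ 37−23, i.e. β+…+β^5 ≥ 1.
At β = 1/8: β+…+β^5 = 0.1429 < 1.0000.
So cooperation is not sustainable.

No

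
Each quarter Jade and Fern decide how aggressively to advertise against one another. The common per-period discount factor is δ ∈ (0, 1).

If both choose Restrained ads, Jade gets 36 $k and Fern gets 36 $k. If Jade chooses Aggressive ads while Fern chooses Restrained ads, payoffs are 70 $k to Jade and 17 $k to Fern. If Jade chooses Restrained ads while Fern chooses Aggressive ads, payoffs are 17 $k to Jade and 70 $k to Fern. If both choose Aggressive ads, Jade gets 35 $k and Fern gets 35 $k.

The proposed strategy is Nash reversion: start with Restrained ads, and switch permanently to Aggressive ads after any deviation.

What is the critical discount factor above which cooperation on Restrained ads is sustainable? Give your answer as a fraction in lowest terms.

36/(1−δ) ≥ 70 + 35δ/(1−δ)
36 ≥ 70 − 35δ
δ ≥ 34/35.

34/35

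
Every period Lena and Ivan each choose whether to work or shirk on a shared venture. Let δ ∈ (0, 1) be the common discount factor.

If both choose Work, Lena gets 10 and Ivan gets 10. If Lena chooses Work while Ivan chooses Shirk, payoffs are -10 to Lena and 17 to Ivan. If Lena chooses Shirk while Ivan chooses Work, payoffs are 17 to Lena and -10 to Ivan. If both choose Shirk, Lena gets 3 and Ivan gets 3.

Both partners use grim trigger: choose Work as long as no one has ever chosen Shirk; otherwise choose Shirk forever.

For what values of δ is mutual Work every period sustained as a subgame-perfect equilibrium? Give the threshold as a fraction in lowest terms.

Under grim trigger the critical discount factor is (T−C)/(T−P) with T = 17, C = 10, P = 3.
δ* = (17−10)/(17−3) = 7/14 = 1/2.

1/2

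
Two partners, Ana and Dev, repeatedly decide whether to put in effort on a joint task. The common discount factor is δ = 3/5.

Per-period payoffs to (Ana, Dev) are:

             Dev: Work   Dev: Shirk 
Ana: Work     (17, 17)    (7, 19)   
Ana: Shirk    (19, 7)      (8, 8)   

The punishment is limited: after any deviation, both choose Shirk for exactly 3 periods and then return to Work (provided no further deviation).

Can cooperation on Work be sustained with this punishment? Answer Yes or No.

IC: δ+…+δ^3 ≥ (19−17)/(17−8) = 2/9.
At δ = 3/5: partial sum = 1.1760 ≥ 0.2222. Cooperation sustainable.

Yes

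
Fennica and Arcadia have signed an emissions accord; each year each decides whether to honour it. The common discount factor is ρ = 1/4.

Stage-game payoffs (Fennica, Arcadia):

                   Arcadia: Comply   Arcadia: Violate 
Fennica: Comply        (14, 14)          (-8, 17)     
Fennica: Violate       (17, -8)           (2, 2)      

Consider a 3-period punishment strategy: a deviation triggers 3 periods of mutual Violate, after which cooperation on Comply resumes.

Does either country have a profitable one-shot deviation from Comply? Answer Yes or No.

No

Comparing payoff streams over the 4 periods until play realigns: cooperate → 14(1+ρ+…+ρ^3); deviate → 17 + 2(ρ+…+ρ^3).
Cooperation is sustained iff (14−2)(ρ+…+ρ^3) ≥ 17−14.
ρ+…+ρ^3 = 1/4·(1−(1/4)^3)/(1−1/4) = 0.3281, and (17−14)/(14−2) = 0.2500.
0.3281 ≥ 0.2500, so cooperation is sustainable.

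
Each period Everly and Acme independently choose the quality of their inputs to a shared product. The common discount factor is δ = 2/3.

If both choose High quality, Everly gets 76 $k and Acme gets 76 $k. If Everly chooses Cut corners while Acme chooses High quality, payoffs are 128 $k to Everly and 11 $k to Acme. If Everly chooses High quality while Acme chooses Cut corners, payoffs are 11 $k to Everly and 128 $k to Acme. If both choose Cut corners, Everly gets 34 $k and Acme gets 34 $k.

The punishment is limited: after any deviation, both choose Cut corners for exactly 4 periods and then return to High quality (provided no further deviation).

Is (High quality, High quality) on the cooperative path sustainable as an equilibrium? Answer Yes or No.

Yes

Comparing payoff streams over the 5 periods until play realigns: cooperate → 76(1+δ+…+δ^4); deviate → 128 + 34(δ+…+δ^4).
Cooperation is sustained iff (76−34)(δ+…+δ^4) ≥ 128−76.
δ+…+δ^4 = 2/3·(1−(2/3)^4)/(1−2/3) = 1.6049, and (128−76)/(76−34) = 1.2381.
1.6049 ≥ 1.2381, so cooperation is sustainable.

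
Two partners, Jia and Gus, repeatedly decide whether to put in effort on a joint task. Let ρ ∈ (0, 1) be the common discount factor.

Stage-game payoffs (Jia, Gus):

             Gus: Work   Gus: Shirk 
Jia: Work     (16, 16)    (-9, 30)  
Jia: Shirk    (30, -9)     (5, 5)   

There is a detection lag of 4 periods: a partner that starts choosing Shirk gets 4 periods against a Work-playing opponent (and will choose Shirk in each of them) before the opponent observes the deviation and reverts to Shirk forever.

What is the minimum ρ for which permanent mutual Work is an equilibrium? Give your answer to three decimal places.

The best deviation is to choose Shirk for all 4 undetected periods, earning 30 each, then 5 forever once detected.
Deviation value: 30(1−ρ^4)/(1−ρ) + 5ρ^4/(1−ρ); cooperation value: 16/(1−ρ).
IC: 16 ≥ 30(1−ρ^4) + 5ρ^4 = 30 − 25ρ^4.
So ρ^4 ≥ 14/25, giving ρ ≥ (14/25)^(1/4) ≈ 0.865.

0.865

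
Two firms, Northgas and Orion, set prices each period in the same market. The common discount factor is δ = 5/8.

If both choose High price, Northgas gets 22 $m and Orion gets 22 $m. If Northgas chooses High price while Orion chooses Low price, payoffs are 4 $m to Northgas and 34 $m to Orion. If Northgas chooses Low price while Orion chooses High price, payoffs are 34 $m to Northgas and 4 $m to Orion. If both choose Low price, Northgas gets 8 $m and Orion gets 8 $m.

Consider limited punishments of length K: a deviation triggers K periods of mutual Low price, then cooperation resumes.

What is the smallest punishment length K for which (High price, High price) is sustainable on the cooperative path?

2

IC: δ(1−δ^K)/(1−δ) ≥ (34−22)/(22−8) = 6/7.
With δ = 5/8: need 1 − δ^K ≥ 6/7·(1−5/8)/(5/8), i.e. δ^K ≤ 0.4857.
Since (5/8)^1 = 0.6250 and (5/8)^2 = 0.3906, the smallest such K is 2.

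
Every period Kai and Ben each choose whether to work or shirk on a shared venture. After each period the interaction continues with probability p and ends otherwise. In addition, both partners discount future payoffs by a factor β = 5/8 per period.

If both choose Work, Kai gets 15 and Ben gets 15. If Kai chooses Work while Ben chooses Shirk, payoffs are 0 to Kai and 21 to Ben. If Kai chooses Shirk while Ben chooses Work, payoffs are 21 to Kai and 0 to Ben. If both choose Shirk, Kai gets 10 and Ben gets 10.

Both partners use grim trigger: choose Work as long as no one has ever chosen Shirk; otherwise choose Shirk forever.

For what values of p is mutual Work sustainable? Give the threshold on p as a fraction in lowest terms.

Expected continuation weight on next period's payoff is β·p = 5/8·p, which plays the role of the discount factor.
Cooperation requires 5/8·p ≥ (21−15)/(21−10) = 6/11, hence p ≥ 48/55.

48/55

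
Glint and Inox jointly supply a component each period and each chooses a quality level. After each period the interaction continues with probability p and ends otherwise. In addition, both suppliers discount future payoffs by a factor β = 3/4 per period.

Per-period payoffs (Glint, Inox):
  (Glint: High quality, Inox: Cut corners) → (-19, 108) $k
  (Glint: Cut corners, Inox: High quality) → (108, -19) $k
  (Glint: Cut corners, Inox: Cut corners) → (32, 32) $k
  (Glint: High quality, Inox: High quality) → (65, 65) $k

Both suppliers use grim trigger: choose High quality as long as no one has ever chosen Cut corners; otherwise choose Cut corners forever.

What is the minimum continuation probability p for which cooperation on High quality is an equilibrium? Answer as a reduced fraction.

Expected continuation weight on next period's payoff is β·p = 3/4·p, which plays the role of the discount factor.
Cooperation requires 3/4·p ≥ (108−65)/(108−32) = 43/76, hence p ≥ 43/57.

43/57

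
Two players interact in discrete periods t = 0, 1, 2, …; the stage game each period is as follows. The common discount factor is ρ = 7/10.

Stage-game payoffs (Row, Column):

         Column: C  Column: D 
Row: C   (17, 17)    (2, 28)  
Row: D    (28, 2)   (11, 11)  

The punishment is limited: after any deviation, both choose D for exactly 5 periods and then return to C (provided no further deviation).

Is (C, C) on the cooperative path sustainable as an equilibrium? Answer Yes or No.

A one-shot deviation gives 28 now, then 11 for 5 periods, then back to 17.
Gain from deviating: (28−17) today; loss: (17−11) in each of the next 5 periods.
No-deviation condition: (17−11)(ρ+…+ρ^5) ≥ 28−17, i.e. ρ+…+ρ^5 ≥ 11/6.
At ρ = 7/10: ρ+…+ρ^5 = 1.9412 ≥ 1.8333.
So cooperation is sustainable.

Yes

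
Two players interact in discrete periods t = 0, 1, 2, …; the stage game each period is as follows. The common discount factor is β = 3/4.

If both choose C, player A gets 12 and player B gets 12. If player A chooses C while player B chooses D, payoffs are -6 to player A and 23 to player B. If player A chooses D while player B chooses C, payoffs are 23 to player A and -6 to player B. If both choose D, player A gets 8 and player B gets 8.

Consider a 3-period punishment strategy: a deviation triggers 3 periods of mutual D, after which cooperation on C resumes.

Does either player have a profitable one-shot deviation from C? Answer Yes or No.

A one-shot deviation gives 23 now, then 8 for 3 periods, then back to 12.
Gain from deviating: (23−12) today; loss: (12−8) in each of the next 3 periods.
No-deviation condition: (12−8)(β+…+β^3) ≥ 23−12, i.e. β+…+β^3 ≥ 11/4.
At β = 3/4: β+…+β^3 = 1.7344 < 2.7500.
So cooperation is not sustainable.

Yes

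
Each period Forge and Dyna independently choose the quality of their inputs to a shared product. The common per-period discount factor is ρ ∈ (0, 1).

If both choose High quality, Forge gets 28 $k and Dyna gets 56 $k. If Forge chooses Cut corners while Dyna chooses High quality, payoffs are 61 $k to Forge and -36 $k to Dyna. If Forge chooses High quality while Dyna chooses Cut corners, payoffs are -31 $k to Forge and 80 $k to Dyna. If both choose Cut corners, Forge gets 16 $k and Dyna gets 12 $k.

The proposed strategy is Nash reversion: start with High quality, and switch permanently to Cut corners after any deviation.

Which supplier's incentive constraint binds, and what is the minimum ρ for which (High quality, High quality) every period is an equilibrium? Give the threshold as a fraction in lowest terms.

Forge; ρ ≥ 11/15

Forge's threshold: (61−28)/(61−16) = 11/15.
Dyna's threshold: (80−56)/(80−12) = 6/17.
11/15 > 6/17, so Forge binds and ρ* = 11/15.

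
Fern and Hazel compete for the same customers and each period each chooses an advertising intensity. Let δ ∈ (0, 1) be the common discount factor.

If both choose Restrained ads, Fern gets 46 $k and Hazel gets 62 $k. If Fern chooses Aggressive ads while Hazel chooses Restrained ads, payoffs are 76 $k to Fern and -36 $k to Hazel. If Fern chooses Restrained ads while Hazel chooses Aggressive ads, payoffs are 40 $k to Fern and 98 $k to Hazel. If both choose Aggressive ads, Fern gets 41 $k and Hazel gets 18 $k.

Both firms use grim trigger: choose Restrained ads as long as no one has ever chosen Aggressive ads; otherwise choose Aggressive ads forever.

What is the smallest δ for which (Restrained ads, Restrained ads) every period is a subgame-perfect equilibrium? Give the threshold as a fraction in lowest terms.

Fern: cooperation gives 46 each period; deviation gives 76 once then 41 forever.
  46/(1−δ) ≥ 76 + 41δ/(1−δ) ⇒ δ ≥ 30/35 = 6/7.
Hazel: cooperation gives 62 each period; deviation gives 98 once then 18 forever.
  δ ≥ 36/80 = 9/20.
Both must hold, so the binding constraint is Fern's: δ ≥ 6/7.

6/7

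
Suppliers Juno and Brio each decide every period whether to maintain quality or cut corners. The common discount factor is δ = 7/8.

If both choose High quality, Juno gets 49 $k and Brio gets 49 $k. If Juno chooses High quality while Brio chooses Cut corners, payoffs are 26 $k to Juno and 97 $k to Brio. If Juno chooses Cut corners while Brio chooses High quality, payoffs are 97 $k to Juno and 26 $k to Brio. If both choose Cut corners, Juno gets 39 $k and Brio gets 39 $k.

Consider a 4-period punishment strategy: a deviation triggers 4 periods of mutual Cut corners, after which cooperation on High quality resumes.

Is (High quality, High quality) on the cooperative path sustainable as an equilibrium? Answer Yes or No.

Comparing payoff streams over the 5 periods until play realigns: cooperate → 49(1+δ+…+δ^4); deviate → 97 + 39(δ+…+δ^4).
Cooperation is sustained iff (49−39)(δ+…+δ^4) ≥ 97−49.
δ+…+δ^4 = 7/8·(1−(7/8)^4)/(1−7/8) = 2.8967, and (97−49)/(49−39) = 4.8000.
2.8967 < 4.8000, so cooperation is not sustainable.

No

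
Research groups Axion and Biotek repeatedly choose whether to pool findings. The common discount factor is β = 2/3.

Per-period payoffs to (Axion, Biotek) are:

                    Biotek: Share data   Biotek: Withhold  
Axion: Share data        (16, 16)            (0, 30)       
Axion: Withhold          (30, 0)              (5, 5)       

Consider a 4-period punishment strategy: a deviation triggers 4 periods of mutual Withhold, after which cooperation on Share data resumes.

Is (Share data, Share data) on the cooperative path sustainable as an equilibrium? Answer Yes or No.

A one-shot deviation gives 30 now, then 5 for 4 periods, then back to 16.
Gain from deviating: (30−16) today; loss: (16−5) in each of the next 4 periods.
No-deviation condition: (16−5)(β+…+β^4) ≥ 30−16, i.e. β+…+β^4 ≥ 14/11.
At β = 2/3: β+…+β^4 = 1.6049 ≥ 1.2727.
So cooperation is sustainable.

Yes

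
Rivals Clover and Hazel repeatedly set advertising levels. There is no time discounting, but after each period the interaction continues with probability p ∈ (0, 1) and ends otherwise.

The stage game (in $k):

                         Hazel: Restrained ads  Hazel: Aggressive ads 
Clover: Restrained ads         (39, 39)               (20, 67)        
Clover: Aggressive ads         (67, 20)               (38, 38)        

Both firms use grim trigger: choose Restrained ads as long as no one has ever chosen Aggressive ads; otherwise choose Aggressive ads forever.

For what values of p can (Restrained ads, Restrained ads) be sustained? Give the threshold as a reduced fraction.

Expected cooperation value is 39 + p·39 + p²·39 + … = 39/(1−p); deviation gives 67 + p·38/(1−p).
39 ≥ 67(1−p) + 38p ⇒ 29p ≥ 28 ⇒ p ≥ 28/29.

28/29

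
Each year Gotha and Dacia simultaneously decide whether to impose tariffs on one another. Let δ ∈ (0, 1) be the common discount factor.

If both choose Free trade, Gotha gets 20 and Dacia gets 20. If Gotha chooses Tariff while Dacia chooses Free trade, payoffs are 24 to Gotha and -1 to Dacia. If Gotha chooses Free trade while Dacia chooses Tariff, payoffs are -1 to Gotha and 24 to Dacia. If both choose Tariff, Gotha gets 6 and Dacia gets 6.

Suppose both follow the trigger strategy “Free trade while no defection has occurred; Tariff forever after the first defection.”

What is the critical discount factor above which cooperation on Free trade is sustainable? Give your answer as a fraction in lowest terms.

2/9

One-period gain from deviating is 24 − 20 = 4. The loss is 20 − 6 = 14 in every subsequent period, with present value 14·δ/(1−δ).
Deviation is unprofitable when 14·δ/(1−δ) ≥ 4, i.e. δ/(1−δ) ≥ 2/7.
Equivalently δ ≥ 4/(4+14) = 2/9.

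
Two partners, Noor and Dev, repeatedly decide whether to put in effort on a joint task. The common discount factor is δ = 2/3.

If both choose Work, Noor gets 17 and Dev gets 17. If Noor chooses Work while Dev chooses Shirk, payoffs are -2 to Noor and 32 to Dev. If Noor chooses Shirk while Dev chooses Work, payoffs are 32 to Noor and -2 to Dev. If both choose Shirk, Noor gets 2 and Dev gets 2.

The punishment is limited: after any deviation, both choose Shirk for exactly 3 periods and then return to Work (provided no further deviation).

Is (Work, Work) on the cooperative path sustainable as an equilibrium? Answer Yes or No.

Yes

IC: δ+…+δ^3 ≥ (32−17)/(17−2) = 1.
At δ = 2/3: partial sum = 1.4074 ≥ 1.0000. Cooperation sustainable.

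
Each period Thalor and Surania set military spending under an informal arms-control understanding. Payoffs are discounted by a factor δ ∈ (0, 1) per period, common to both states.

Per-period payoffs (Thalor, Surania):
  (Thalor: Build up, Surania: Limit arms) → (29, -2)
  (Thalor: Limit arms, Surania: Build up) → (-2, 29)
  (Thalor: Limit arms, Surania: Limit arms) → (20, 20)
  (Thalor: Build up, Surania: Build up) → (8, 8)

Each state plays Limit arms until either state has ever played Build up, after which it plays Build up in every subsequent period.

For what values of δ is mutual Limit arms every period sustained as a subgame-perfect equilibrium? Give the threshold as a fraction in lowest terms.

3/7

Cooperation forever yields 20 each period: 20/(1−δ).
Deviating yields 29 once, then 8 forever: 29 + 8δ/(1−δ).
No profitable deviation requires 20/(1−δ) ≥ 29 + 8δ/(1−δ).
Multiplying by (1−δ): 20 ≥ 29(1−δ) + 8δ = 29 − 21δ.
So 21δ ≥ 9, i.e. δ ≥ 9/21 = 3/7.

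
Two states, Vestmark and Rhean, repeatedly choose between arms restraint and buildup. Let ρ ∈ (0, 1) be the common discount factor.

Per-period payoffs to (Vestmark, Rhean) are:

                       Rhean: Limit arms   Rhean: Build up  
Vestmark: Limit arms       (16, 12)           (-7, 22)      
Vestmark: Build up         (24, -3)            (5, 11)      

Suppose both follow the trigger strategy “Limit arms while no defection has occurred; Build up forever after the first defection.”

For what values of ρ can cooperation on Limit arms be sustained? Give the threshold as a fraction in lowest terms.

Vestmark: cooperation gives 16 each period; deviation gives 24 once then 5 forever.
  16/(1−ρ) ≥ 24 + 5ρ/(1−ρ) ⇒ ρ ≥ 8/19.
Rhean: cooperation gives 12 each period; deviation gives 22 once then 11 forever.
  ρ ≥ 10/11.
Both must hold, so the binding constraint is Rhean's: ρ ≥ 10/11.

10/11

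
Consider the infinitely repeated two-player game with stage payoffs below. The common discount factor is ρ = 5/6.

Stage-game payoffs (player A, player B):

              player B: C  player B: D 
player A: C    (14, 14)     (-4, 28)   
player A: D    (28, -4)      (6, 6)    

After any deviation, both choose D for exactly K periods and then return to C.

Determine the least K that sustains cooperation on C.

No profitable deviation requires (14−6)(ρ+…+ρ^K) ≥ 28−14, i.e. ρ+…+ρ^K ≥ 7/4 ≈ 1.7500.
With ρ = 5/6, the partial sums are K=1: 0.8333, K=2: 1.5278, K=3: 2.1065.
K = 3 is the first length at which the sum reaches 1.7500.

3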